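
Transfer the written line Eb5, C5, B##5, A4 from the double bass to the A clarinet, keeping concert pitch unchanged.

First find concert pitch: the double bass sounds a perfect octave below written, so Eb5 C5 B##5 A4 sounds Eb4 C4 B##4 A3.
Then write for A clarinet: it sounds a minor third below written, so the part must be a minor third above concert.
Eb4 → Gb4
C4 → Eb4
B##4 → D##5
A3 → C4

Gb4 Eb4 D##5 C4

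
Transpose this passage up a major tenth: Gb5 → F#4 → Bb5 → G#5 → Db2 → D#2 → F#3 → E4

Bb6 A#5 D7 B#6 F3 F##3 A#4 G#5

Gb5 -> Bb6
F#4 -> A#5
Bb5 -> D7
G#5 -> B#6
Db2 -> F3
D#2 -> F##3
F#3 -> A#4
E4 -> G#5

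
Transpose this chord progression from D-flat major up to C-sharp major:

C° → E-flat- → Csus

B#° D#- B#sus

D-flat major up to C-sharp major is an augmented seventh; each chord root moves by that interval while the quality stays the same.
C°: root C up an augmented seventh → B#, giving B#°.
E-flat-: root E-flat up an augmented seventh → D#, giving D#-.
Csus: root C up an augmented seventh → B#, giving B#sus.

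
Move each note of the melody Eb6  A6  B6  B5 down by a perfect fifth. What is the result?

Ab5 D6 E6 E5

Eb6: a fifth down reaches A, and 7 semitones makes it Ab5.
A6: a fifth down reaches D, and 7 semitones makes it D6.
B6: a fifth down reaches E, and 7 semitones makes it E6.
B5 down a perfect fifth is E5.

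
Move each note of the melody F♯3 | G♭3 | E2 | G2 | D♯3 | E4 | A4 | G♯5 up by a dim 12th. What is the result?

C5 Dbb5 Bb3 Db4 A4 Bb5 Eb6 D7

F#3 becomes C5
Gb3 becomes Dbb5
E2 becomes Bb3
G2 becomes Db4
D#3 becomes A4
E4 becomes Bb5
A4 becomes Eb6
G#5 becomes D7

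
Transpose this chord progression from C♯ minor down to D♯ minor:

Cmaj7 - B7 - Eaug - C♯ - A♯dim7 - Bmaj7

Dmaj7 C#7 F#aug D# B#dim7 C#maj7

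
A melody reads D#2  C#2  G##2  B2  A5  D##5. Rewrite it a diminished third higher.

F2 Eb2 B2 Db3 Cb6 F#5

D#2: a third up reaches F, and 2 semitones makes it F2.
A diminished third up from C#2 gives Eb2.
G##2: a third up reaches B, and 2 semitones makes it B2.
B2: a third up reaches D, and 2 semitones makes it Db3.
A diminished third up from A5 gives Cb6.
D##5: a third up reaches F, and 2 semitones makes it F#5.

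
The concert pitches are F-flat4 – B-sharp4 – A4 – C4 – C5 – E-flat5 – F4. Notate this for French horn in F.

Cb5 F##5 E5 G4 G5 Bb5 C5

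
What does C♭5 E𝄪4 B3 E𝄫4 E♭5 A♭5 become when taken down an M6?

Cb5: a sixth down reaches E, and 9 semitones makes it Ebb4.
A major sixth down from E##4 gives G##3.
A major sixth down from B3 gives D3.
Ebb4: a sixth down reaches G, and 9 semitones makes it Gbb3.
A major sixth down from Eb5 gives Gb4.
Ab5 down a major sixth is Cb5.

Ebb4 G##3 D3 Gbb3 Gb4 Cb5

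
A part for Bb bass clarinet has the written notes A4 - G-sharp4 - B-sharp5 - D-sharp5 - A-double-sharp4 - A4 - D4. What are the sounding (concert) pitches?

G3 F#3 A#4 C#4 G##3 G3 C3

The Bb bass clarinet sounds a major ninth below written, so transpose each written note down a major ninth.
A4 → G3
G#4 → F#3
B#5 → A#4
D#5 → C#4
A##4 → G##3
A4 → G3
D4 → C3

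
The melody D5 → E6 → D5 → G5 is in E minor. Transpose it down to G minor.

From E down to G is a major sixth; apply that to each pitch.
D5 gives F4
E6 gives G5
D5 gives F4
G5 gives Bb4

F4 G5 F4 Bb4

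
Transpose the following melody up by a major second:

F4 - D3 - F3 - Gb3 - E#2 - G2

G4 E3 G3 Ab3 F##2 A2

F4 → G4
D3 → E3
F3 → G3
Gb3 → Ab3
E#2 → F##2
G2 → A2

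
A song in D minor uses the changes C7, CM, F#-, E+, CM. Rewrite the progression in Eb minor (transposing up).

D minor up to Eb minor is a minor second; each chord root moves by that interval while the quality stays the same.
C7: root C up a minor second → Db, giving Db7.
CM: root C up a minor second → Db, giving DbM.
F#-: root F# up a minor second → G, giving G-.
E+: root E up a minor second → F, giving F+.
CM: root C up a minor second → Db, giving DbM.

Db7 DbM G- F+ DbM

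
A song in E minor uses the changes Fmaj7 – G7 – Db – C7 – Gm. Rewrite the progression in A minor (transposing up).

E minor up to A minor is a perfect fourth; each chord root moves by that interval while the quality stays the same.
Fmaj7: root F up a perfect fourth → Bb, giving Bbmaj7.
G7: root G up a perfect fourth → C, giving C7.
Db: root Db up a perfect fourth → Gb, giving Gb.
C7: root C up a perfect fourth → F, giving F7.
Gm: root G up a perfect fourth → C, giving Cm.

Bbmaj7 C7 Gb F7 Cm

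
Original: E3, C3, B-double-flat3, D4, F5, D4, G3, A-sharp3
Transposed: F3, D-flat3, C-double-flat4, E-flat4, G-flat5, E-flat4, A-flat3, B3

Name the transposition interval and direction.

Take the first pair: E3 → F3. E to F spans 2 letter names, so the interval is some kind of second.
E3 to F3 is 1 semitone, which makes it a minor second; the second version is higher, so the direction is up.
Checking another pair — A#3 → B3 — gives the same interval.

up a minor second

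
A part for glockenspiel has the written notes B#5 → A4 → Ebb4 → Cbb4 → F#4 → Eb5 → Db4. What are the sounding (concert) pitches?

The glockenspiel sounds a perfect fifteenth above written, so transpose each written note up a perfect fifteenth.
B#5 gives B#7
A4 gives A6
Ebb4 gives Ebb6
Cbb4 gives Cbb6
F#4 gives F#6
Eb5 gives Eb7
Db4 gives Db6

B#7 A6 Ebb6 Cbb6 F#6 Eb7 Db6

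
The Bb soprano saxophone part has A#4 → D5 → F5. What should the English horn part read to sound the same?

D#5 G5 Bb5

First find concert pitch: the Bb soprano saxophone sounds a major second below written, so A#4 D5 F5 sounds G#4 C5 Eb5.
Then write for English horn: it sounds a perfect fifth below written, so the part must be a perfect fifth above concert.
G#4 → D#5
C5 → G5
Eb5 → Bb5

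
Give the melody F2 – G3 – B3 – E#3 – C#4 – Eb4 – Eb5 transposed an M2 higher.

G2 A3 C#4 F##3 D#4 F4 F5

F2: a second up reaches G, and 2 semitones makes it G2.
G3: a second up reaches A, and 2 semitones makes it A3.
B3: a second up reaches C, and 2 semitones makes it C#4.
A major second up from E#3 gives F##3.
C#4 up a major second is D#4.
Eb4 up a major second is F4.
Eb5: a second up reaches F, and 2 semitones makes it F5.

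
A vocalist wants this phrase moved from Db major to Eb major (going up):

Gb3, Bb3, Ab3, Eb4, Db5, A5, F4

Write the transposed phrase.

Db major to Eb major up is a major second, so every note moves up by that interval.
Gb3 to Ab3
Bb3 to C4
Ab3 to Bb3
Eb4 to F4
Db5 to Eb5
A5 to B5
F4 to G4

Ab3 C4 Bb3 F4 Eb5 B5 G4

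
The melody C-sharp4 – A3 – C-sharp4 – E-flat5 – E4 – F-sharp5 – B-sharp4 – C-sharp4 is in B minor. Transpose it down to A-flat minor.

Bb3 Gb3 Bb3 Dbb5 Db4 Eb5 A4 Bb3

B minor to A-flat minor down is an augmented second, so every note moves down by that interval.
C#4 to Bb3
A3 to Gb3
C#4 to Bb3
Eb5 to Dbb5
E4 to Db4
F#5 to Eb5
B#4 to A4
C#4 to Bb3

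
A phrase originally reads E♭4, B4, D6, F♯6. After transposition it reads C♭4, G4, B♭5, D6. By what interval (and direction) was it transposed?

down a major third

From Eb4 to Cb4 is 3 letter names — a third of some quality.
Cb4 to Eb4 is 4 semitones, which makes it a major third; the second version is lower, so the direction is down.
Checking another pair — F#6 → D6 — gives the same interval.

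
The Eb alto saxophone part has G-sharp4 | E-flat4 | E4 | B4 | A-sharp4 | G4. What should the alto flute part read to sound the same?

First find concert pitch: the Eb alto saxophone sounds a major sixth below written, so G-sharp4 E-flat4 E4 B4 A-sharp4 G4 sounds B3 Gb3 G3 D4 C#4 Bb3.
Then write for alto flute: it sounds a perfect fourth below written, so the part must be a perfect fourth above concert.
B3 → E4
Gb3 → Cb4
G3 → C4
D4 → G4
C#4 → F#4
Bb3 → Eb4

E4 Cb4 C4 G4 F#4 Eb4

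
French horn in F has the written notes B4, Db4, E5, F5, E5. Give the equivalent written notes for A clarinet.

G4 Bbb3 C5 Db5 C5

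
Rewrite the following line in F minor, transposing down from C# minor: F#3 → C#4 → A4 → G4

C# minor to F minor down is an augmented fifth, so every note moves down by that interval.
F#3 -> Bb2
C#4 -> F3
A4 -> Db4
G4 -> Cb4

Bb2 F3 Db4 Cb4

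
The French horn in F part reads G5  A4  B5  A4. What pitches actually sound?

Written C4 on the French horn in F sounds as F3, a perfect fifth lower; apply that shift to every note.
G5 becomes C5
A4 becomes D4
B5 becomes E5
A4 becomes D4

C5 D4 E5 D4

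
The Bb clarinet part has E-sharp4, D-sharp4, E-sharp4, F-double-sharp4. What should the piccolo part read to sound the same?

First find concert pitch: the Bb clarinet sounds a major second below written, so E-sharp4 D-sharp4 E-sharp4 F-double-sharp4 sounds D#4 C#4 D#4 E#4.
Then write for piccolo: it sounds a perfect octave above written, so the part must be a perfect octave below concert.
D#4 → D#3
C#4 → C#3
D#4 → D#3
E#4 → E#3

D#3 C#3 D#3 E#3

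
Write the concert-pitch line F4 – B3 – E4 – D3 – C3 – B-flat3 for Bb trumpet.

G4 C#4 F#4 E3 D3 C4

The Bb trumpet sounds a major second below written, so the written part must be a major second above concert — transpose each note up.
F4 to G4
B3 to C#4
E4 to F#4
D3 to E3
C3 to D3
Bb3 to C4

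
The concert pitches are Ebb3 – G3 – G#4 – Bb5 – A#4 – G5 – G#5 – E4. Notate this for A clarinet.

Gbb3 Bb3 B4 Db6 C#5 Bb5 B5 G4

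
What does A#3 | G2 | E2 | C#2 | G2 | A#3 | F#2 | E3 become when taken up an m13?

F#5 Eb4 C4 A3 Eb4 F#5 D4 C5

A#3 gives F#5
G2 gives Eb4
E2 gives C4
C#2 gives A3
G2 gives Eb4
A#3 gives F#5
F#2 gives D4
E3 gives C5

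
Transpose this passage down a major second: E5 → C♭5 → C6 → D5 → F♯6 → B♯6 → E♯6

E5 gives D5
Cb5 gives Bbb4
C6 gives Bb5
D5 gives C5
F#6 gives E6
B#6 gives A#6
E#6 gives D#6

D5 Bbb4 Bb5 C5 E6 A#6 D#6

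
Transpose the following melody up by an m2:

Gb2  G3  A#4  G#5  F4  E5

A minor second up from Gb2 gives Abb2.
A minor second up from G3 gives Ab3.
A#4: a second up reaches B, and 1 semitone makes it B4.
G#5: a second up reaches A, and 1 semitone makes it A5.
F4 up a minor second is Gb4.
A minor second up from E5 gives F5.

Abb2 Ab3 B4 A5 Gb4 F5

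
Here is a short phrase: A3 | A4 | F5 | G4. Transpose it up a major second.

B3 B4 G5 A4

A3 becomes B3
A4 becomes B4
F5 becomes G5
G4 becomes A4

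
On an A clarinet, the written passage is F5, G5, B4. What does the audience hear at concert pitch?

D5 E5 G#4

Written C4 on the A clarinet sounds as A3, a minor third lower; apply that shift to every note.
F5 becomes D5
G5 becomes E5
B4 becomes G#4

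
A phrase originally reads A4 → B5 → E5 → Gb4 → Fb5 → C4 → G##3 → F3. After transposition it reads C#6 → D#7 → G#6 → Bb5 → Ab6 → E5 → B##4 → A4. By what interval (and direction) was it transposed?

up a major tenth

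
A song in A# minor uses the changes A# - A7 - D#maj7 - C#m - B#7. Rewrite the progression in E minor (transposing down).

E Eb7 Amaj7 Gm F#7

A# minor down to E minor is an augmented fourth; each chord root moves by that interval while the quality stays the same.
A#: root A# down an augmented fourth → E, giving E.
A7: root A down an augmented fourth → Eb, giving Eb7.
D#maj7: root D# down an augmented fourth → A, giving Amaj7.
C#m: root C# down an augmented fourth → G, giving Gm.
B#7: root B# down an augmented fourth → F#, giving F#7.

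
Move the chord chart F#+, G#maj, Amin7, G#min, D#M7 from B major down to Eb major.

Bb+ Cmaj Dbmin7 Cmin GM7

B major down to Eb major is an augmented fifth; each chord root moves by that interval while the quality stays the same.
F#+: root F# down an augmented fifth → Bb, giving Bb+.
G#maj: root G# down an augmented fifth → C, giving Cmaj.
Amin7: root A down an augmented fifth → Db, giving Dbmin7.
G#min: root G# down an augmented fifth → C, giving Cmin.
D#M7: root D# down an augmented fifth → G, giving GM7.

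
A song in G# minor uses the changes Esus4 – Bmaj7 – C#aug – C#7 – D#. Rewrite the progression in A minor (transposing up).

Fsus4 Cmaj7 Daug D7 E

G# minor up to A minor is a minor second; each chord root moves by that interval while the quality stays the same.
Esus4: root E up a minor second → F, giving Fsus4.
Bmaj7: root B up a minor second → C, giving Cmaj7.
C#aug: root C# up a minor second → D, giving Daug.
C#7: root C# up a minor second → D, giving D7.
D#: root D# up a minor second → E, giving E.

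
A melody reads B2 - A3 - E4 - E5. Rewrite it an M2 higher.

C#3 B3 F#4 F#5

B2 becomes C#3
A3 becomes B3
E4 becomes F#4
E5 becomes F#5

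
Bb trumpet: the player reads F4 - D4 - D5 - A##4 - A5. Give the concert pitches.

Eb4 C4 C5 G##4 G5

Written C4 on the Bb trumpet sounds as Bb3, a major second lower; apply that shift to every note.
F4 -> Eb4
D4 -> C4
D5 -> C5
A##4 -> G##4
A5 -> G5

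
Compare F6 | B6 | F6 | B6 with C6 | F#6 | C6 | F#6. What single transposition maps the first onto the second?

down a perfect fourth

From F6 to C6 is 4 letter names — a fourth of some quality.
C6 to F6 is 5 semitones, which makes it a perfect fourth; the second version is lower, so the direction is down.
Checking another pair — B6 → F#6 — gives the same interval.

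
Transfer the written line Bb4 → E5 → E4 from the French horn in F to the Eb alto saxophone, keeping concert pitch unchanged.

C5 F#5 F#4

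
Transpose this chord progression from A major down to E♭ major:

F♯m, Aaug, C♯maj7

A major down to E♭ major is an augmented fourth; each chord root moves by that interval while the quality stays the same.
F♯m: root F♯ down an augmented fourth → C, giving Cm.
Aaug: root A down an augmented fourth → Eb, giving Ebaug.
C♯maj7: root C♯ down an augmented fourth → G, giving Gmaj7.

Cm Ebaug Gmaj7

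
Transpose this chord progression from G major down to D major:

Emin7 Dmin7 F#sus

G major down to D major is a perfect fourth; each chord root moves by that interval while the quality stays the same.
Emin7: root E down a perfect fourth → B, giving Bmin7.
Dmin7: root D down a perfect fourth → A, giving Amin7.
F#sus: root F# down a perfect fourth → C#, giving C#sus.

Bmin7 Amin7 C#sus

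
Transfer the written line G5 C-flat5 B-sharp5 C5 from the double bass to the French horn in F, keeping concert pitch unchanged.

D5 Gb4 F##5 G4

First find concert pitch: the double bass sounds a perfect octave below written, so G5 C-flat5 B-sharp5 C5 sounds G4 Cb4 B#4 C4.
Then write for French horn in F: it sounds a perfect fifth below written, so the part must be a perfect fifth above concert.
G4 → D5
Cb4 → Gb4
B#4 → F##5
C4 → G4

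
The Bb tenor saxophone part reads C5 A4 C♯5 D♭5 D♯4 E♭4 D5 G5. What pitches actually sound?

The Bb tenor saxophone sounds a major ninth below written, so transpose each written note down a major ninth.
C5 -> Bb3
A4 -> G3
C#5 -> B3
Db5 -> Cb4
D#4 -> C#3
Eb4 -> Db3
D5 -> C4
G5 -> F4

Bb3 G3 B3 Cb4 C#3 Db3 C4 F4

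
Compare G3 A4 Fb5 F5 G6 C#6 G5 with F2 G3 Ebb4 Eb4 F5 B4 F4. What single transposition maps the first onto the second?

down a major ninth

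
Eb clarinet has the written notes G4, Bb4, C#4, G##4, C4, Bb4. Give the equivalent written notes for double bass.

First find concert pitch: the Eb clarinet sounds a minor third above written, so G4 Bb4 C#4 G##4 C4 Bb4 sounds Bb4 Db5 E4 B#4 Eb4 Db5.
Then write for double bass: it sounds a perfect octave below written, so the part must be a perfect octave above concert.
Bb4 → Bb5
Db5 → Db6
E4 → E5
B#4 → B#5
Eb4 → Eb5
Db5 → Db6

Bb5 Db6 E5 B#5 Eb5 Db6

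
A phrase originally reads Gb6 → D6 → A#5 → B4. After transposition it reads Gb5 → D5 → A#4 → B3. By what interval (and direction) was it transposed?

down a perfect octave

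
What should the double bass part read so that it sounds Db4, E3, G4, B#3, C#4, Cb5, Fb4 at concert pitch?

Db5 E4 G5 B#4 C#5 Cb6 Fb5

Written C4 sounds as C3 on the double bass, so concert pitches are written a perfect octave up.
Db4 → Db5
E3 → E4
G4 → G5
B#3 → B#4
C#4 → C#5
Cb5 → Cb6
Fb4 → Fb5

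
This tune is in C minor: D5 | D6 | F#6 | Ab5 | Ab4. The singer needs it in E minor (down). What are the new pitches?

F#4 F#5 A#5 C5 C4

C minor to E minor down is a minor sixth, so every note moves down by that interval.
D5 -> F#4
D6 -> F#5
F#6 -> A#5
Ab5 -> C5
Ab4 -> C4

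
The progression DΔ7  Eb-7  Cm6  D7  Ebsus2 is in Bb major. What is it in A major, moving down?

C#Δ7 D-7 Bm6 C#7 Dsus2

Bb major down to A major is a minor second; each chord root moves by that interval while the quality stays the same.
DΔ7: root D down a minor second → C#, giving C#Δ7.
Eb-7: root Eb down a minor second → D, giving D-7.
Cm6: root C down a minor second → B, giving Bm6.
D7: root D down a minor second → C#, giving C#7.
Ebsus2: root Eb down a minor second → D, giving Dsus2.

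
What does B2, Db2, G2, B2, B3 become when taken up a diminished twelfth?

F4 Abb3 Db4 F4 F5

B2 up a diminished twelfth is F4.
Db2 up a diminished twelfth is Abb3.
G2: a twelfth up reaches D, and 18 semitones makes it Db4.
B2: a twelfth up reaches F, and 18 semitones makes it F4.
B3 up a diminished twelfth is F5.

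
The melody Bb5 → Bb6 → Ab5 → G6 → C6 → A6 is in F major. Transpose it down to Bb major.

F major to Bb major down is a perfect fifth, so every note moves down by that interval.
Bb5 becomes Eb5
Bb6 becomes Eb6
Ab5 becomes Db5
G6 becomes C6
C6 becomes F5
A6 becomes D6

Eb5 Eb6 Db5 C6 F5 D6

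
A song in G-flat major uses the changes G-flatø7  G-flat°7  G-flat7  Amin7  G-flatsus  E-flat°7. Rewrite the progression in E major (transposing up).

Eø7 E°7 E7 F##min7 Esus C#°7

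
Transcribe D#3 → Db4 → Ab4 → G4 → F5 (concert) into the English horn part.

Written C4 sounds as F3 on the English horn, so concert pitches are written a perfect fifth up.
D#3 to A#3
Db4 to Ab4
Ab4 to Eb5
G4 to D5
F5 to C6

A#3 Ab4 Eb5 D5 C6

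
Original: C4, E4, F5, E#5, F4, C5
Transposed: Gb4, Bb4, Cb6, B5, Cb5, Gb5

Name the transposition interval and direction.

up a diminished fifth

Take the first pair: C4 → Gb4. C to G spans 5 letter names, so the interval is some kind of fifth.
C4 to Gb4 is 6 semitones, which makes it a diminished fifth; the second version is higher, so the direction is up.
Checking another pair — C5 → Gb5 — gives the same interval.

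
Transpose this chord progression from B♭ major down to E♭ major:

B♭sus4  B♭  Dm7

B♭ major down to E♭ major is a perfect fifth; each chord root moves by that interval while the quality stays the same.
B♭sus4: root B♭ down a perfect fifth → Eb, giving Ebsus4.
B♭: root B♭ down a perfect fifth → Eb, giving Eb.
Dm7: root D down a perfect fifth → G, giving Gm7.

Ebsus4 Eb Gm7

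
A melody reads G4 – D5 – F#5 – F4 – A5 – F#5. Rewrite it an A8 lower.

G4: an octave down reaches G, and 13 semitones makes it Gb3.
D5 down an augmented octave is Db4.
An augmented octave down from F#5 gives F4.
F4 down an augmented octave is Fb3.
A5: an octave down reaches A, and 13 semitones makes it Ab4.
F#5: an octave down reaches F, and 13 semitones makes it F4.

Gb3 Db4 F4 Fb3 Ab4 F4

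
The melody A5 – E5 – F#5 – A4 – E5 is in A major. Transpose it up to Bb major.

Bb5 F5 G5 Bb4 F5

From A up to Bb is a minor second; apply that to each pitch.
A5 -> Bb5
E5 -> F5
F#5 -> G5
A4 -> Bb4
E5 -> F5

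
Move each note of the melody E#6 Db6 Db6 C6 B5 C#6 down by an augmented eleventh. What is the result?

E#6: an eleventh down reaches B, and 18 semitones makes it B4.
An augmented eleventh down from Db6 gives Abb4.
Db6: an eleventh down reaches A, and 18 semitones makes it Abb4.
An augmented eleventh down from C6 gives Gb4.
B5: an eleventh down reaches F, and 18 semitones makes it F4.
An augmented eleventh down from C#6 gives G4.

B4 Abb4 Abb4 Gb4 F4 G4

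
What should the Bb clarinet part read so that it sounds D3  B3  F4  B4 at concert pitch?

E3 C#4 G4 C#5

Written C4 sounds as Bb3 on the Bb clarinet, so concert pitches are written a major second up.
D3 → E3
B3 → C#4
F4 → G4
B4 → C#5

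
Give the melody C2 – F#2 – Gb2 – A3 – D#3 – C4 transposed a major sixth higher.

A2 D#3 Eb3 F#4 B#3 A4

C2 gives A2
F#2 gives D#3
Gb2 gives Eb3
A3 gives F#4
D#3 gives B#3
C4 gives A4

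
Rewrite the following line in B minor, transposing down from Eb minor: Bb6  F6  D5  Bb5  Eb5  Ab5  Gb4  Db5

F#6 C#6 A#4 F#5 B4 E5 D4 A4

From Eb down to B is a diminished fourth; apply that to each pitch.
Bb6 -> F#6
F6 -> C#6
D5 -> A#4
Bb5 -> F#5
Eb5 -> B4
Ab5 -> E5
Gb4 -> D4
Db5 -> A4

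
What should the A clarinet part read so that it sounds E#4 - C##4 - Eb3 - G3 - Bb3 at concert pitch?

G#4 E#4 Gb3 Bb3 Db4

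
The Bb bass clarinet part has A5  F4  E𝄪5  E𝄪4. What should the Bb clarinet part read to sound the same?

A4 F3 E##4 E##3

First find concert pitch: the Bb bass clarinet sounds a major ninth below written, so A5 F4 E𝄪5 E𝄪4 sounds G4 Eb3 D##4 D##3.
Then write for Bb clarinet: it sounds a major second below written, so the part must be a major second above concert.
G4 → A4
Eb3 → F3
D##4 → E##4
D##3 → E##3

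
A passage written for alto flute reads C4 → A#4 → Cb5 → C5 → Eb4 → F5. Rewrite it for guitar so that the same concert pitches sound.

G4 E#5 Gb5 G5 Bb4 C6

First find concert pitch: the alto flute sounds a perfect fourth below written, so C4 A#4 Cb5 C5 Eb4 F5 sounds G3 E#4 Gb4 G4 Bb3 C5.
Then write for guitar: it sounds a perfect octave below written, so the part must be a perfect octave above concert.
G3 → G4
E#4 → E#5
Gb4 → Gb5
G4 → G5
Bb3 → Bb4
C5 → C6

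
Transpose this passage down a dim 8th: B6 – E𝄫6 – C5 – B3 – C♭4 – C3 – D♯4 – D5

A diminished octave down from B6 gives B#5.
A diminished octave down from Ebb6 gives Eb5.
C5 down a diminished octave is C#4.
B3: an octave down reaches B, and 11 semitones makes it B#2.
A diminished octave down from Cb4 gives C3.
C3 down a diminished octave is C#2.
D#4: an octave down reaches D, and 11 semitones makes it D##3.
A diminished octave down from D5 gives D#4.

B#5 Eb5 C#4 B#2 C3 C#2 D##3 D#4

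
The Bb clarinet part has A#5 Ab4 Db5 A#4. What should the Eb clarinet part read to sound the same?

First find concert pitch: the Bb clarinet sounds a major second below written, so A#5 Ab4 Db5 A#4 sounds G#5 Gb4 Cb5 G#4.
Then write for Eb clarinet: it sounds a minor third above written, so the part must be a minor third below concert.
G#5 → E#5
Gb4 → Eb4
Cb5 → Ab4
G#4 → E#4

E#5 Eb4 Ab4 E#4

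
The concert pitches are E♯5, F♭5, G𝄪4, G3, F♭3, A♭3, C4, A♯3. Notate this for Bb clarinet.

F##5 Gb5 A##4 A3 Gb3 Bb3 D4 B#3

The Bb clarinet sounds a major second below written, so the written part must be a major second above concert — transpose each note up.
E#5 gives F##5
Fb5 gives Gb5
G##4 gives A##4
G3 gives A3
Fb3 gives Gb3
Ab3 gives Bb3
C4 gives D4
A#3 gives B#3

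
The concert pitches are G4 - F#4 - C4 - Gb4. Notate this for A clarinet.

Written C4 sounds as A3 on the A clarinet, so concert pitches are written a minor third up.
G4 becomes Bb4
F#4 becomes A4
C4 becomes Eb4
Gb4 becomes Bbb4

Bb4 A4 Eb4 Bbb4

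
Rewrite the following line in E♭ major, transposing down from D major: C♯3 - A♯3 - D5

From D down to E♭ is a major seventh; apply that to each pitch.
C#3 -> D2
A#3 -> B2
D5 -> Eb4

D2 B2 Eb4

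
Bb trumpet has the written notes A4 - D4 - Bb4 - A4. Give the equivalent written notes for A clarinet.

Bb4 Eb4 Cb5 Bb4

First find concert pitch: the Bb trumpet sounds a major second below written, so A4 D4 Bb4 A4 sounds G4 C4 Ab4 G4.
Then write for A clarinet: it sounds a minor third below written, so the part must be a minor third above concert.
G4 → Bb4
C4 → Eb4
Ab4 → Cb5
G4 → Bb4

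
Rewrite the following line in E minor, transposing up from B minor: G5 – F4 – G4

C6 Bb4 C5

B minor to E minor up is a perfect fourth, so every note moves up by that interval.
G5 becomes C6
F4 becomes Bb4
G4 becomes C5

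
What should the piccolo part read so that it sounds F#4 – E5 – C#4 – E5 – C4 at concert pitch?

F#3 E4 C#3 E4 C3

The piccolo sounds a perfect octave above written, so the written part must be a perfect octave below concert — transpose each note down.
F#4 to F#3
E5 to E4
C#4 to C#3
E5 to E4
C4 to C3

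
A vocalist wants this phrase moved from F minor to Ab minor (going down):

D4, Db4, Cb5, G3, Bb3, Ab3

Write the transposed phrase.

F3 Fb3 Ebb4 Bb2 Db3 Cb3

From F down to Ab is a major sixth; apply that to each pitch.
D4 becomes F3
Db4 becomes Fb3
Cb5 becomes Ebb4
G3 becomes Bb2
Bb3 becomes Db3
Ab3 becomes Cb3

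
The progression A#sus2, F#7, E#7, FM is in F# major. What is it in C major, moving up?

Esus2 C7 B7 CbM

F# major up to C major is a diminished fifth; each chord root moves by that interval while the quality stays the same.
A#sus2: root A# up a diminished fifth → E, giving Esus2.
F#7: root F# up a diminished fifth → C, giving C7.
E#7: root E# up a diminished fifth → B, giving B7.
FM: root F up a diminished fifth → Cb, giving CbM.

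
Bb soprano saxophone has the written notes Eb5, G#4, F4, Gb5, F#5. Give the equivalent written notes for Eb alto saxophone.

First find concert pitch: the Bb soprano saxophone sounds a major second below written, so Eb5 G#4 F4 Gb5 F#5 sounds Db5 F#4 Eb4 Fb5 E5.
Then write for Eb alto saxophone: it sounds a major sixth below written, so the part must be a major sixth above concert.
Db5 → Bb5
F#4 → D#5
Eb4 → C5
Fb5 → Db6
E5 → C#6

Bb5 D#5 C5 Db6 C#6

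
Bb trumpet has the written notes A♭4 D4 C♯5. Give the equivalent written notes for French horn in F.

Db5 G4 F#5

First find concert pitch: the Bb trumpet sounds a major second below written, so A♭4 D4 C♯5 sounds Gb4 C4 B4.
Then write for French horn in F: it sounds a perfect fifth below written, so the part must be a perfect fifth above concert.
Gb4 → Db5
C4 → G4
B4 → F#5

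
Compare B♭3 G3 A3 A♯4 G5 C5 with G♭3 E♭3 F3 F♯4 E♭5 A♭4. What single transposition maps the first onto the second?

down a major third

From Bb3 to Gb3 is 3 letter names — a third of some quality.
Gb3 to Bb3 is 4 semitones, which makes it a major third; the second version is lower, so the direction is down.
Checking another pair — C5 → Ab4 — gives the same interval.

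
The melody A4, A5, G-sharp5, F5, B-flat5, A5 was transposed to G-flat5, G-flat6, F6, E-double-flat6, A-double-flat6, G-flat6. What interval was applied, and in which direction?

up a diminished seventh

From A4 to Gb5 is 7 letter names — a seventh of some quality.
A4 to Gb5 is 9 semitones, which makes it a diminished seventh; the second version is higher, so the direction is up.
Checking another pair — A5 → Gb6 — gives the same interval.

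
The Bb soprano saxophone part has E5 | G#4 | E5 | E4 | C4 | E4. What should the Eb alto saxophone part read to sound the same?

B5 D#5 B5 B4 G4 B4

First find concert pitch: the Bb soprano saxophone sounds a major second below written, so E5 G#4 E5 E4 C4 E4 sounds D5 F#4 D5 D4 Bb3 D4.
Then write for Eb alto saxophone: it sounds a major sixth below written, so the part must be a major sixth above concert.
D5 → B5
F#4 → D#5
D5 → B5
D4 → B4
Bb3 → G4
D4 → B4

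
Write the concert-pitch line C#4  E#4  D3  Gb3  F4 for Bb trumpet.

Written C4 sounds as Bb3 on the Bb trumpet, so concert pitches are written a major second up.
C#4 becomes D#4
E#4 becomes F##4
D3 becomes E3
Gb3 becomes Ab3
F4 becomes G4

D#4 F##4 E3 Ab3 G4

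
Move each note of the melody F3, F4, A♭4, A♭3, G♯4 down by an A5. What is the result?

F3 gives Bbb2
F4 gives Bbb3
Ab4 gives Dbb4
Ab3 gives Dbb3
G#4 gives C4

Bbb2 Bbb3 Dbb4 Dbb3 C4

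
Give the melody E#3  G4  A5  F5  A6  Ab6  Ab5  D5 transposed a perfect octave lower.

E#2 G3 A4 F4 A5 Ab5 Ab4 D4

E#3 to E#2
G4 to G3
A5 to A4
F5 to F4
A6 to A5
Ab6 to Ab5
Ab5 to Ab4
D5 to D4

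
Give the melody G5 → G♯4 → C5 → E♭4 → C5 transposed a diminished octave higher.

Gb6 G5 Cb6 Ebb5 Cb6

G5 to Gb6
G#4 to G5
C5 to Cb6
Eb4 to Ebb5
C5 to Cb6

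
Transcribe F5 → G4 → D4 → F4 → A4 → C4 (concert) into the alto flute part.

Bb5 C5 G4 Bb4 D5 F4

Written C4 sounds as G3 on the alto flute, so concert pitches are written a perfect fourth up.
F5 gives Bb5
G4 gives C5
D4 gives G4
F4 gives Bb4
A4 gives D5
C4 gives F4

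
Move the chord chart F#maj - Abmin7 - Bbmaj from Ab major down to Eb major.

Ab major down to Eb major is a perfect fourth; each chord root moves by that interval while the quality stays the same.
F#maj: root F# down a perfect fourth → C#, giving C#maj.
Abmin7: root Ab down a perfect fourth → Eb, giving Ebmin7.
Bbmaj: root Bb down a perfect fourth → F, giving Fmaj.

C#maj Ebmin7 Fmaj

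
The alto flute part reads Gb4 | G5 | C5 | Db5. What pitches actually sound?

Db4 D5 G4 Ab4

Written C4 on the alto flute sounds as G3, a perfect fourth lower; apply that shift to every note.
Gb4 -> Db4
G5 -> D5
C5 -> G4
Db5 -> Ab4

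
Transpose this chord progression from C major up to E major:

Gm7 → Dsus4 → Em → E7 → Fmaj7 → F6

Bm7 F#sus4 G#m G#7 Amaj7 A6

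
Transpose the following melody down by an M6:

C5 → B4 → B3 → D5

Eb4 D4 D3 F4

C5 -> Eb4
B4 -> D4
B3 -> D3
D5 -> F4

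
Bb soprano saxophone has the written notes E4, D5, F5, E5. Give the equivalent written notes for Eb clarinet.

First find concert pitch: the Bb soprano saxophone sounds a major second below written, so E4 D5 F5 E5 sounds D4 C5 Eb5 D5.
Then write for Eb clarinet: it sounds a minor third above written, so the part must be a minor third below concert.
D4 → B3
C5 → A4
Eb5 → C5
D5 → B4

B3 A4 C5 B4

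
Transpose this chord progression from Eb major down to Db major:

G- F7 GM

F- Eb7 FM

Eb major down to Db major is a major second; each chord root moves by that interval while the quality stays the same.
G-: root G down a major second → F, giving F-.
F7: root F down a major second → Eb, giving Eb7.
GM: root G down a major second → F, giving FM.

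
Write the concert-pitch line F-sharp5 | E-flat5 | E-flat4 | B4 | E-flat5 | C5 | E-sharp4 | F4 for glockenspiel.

F#3 Eb3 Eb2 B2 Eb3 C3 E#2 F2

The glockenspiel sounds a perfect fifteenth above written, so the written part must be a perfect fifteenth below concert — transpose each note down.
F#5 → F#3
Eb5 → Eb3
Eb4 → Eb2
B4 → B2
Eb5 → Eb3
C5 → C3
E#4 → E#2
F4 → F2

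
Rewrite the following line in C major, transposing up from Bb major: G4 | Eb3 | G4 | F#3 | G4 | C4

From Bb up to C is a major second; apply that to each pitch.
G4 becomes A4
Eb3 becomes F3
G4 becomes A4
F#3 becomes G#3
G4 becomes A4
C4 becomes D4

A4 F3 A4 G#3 A4 D4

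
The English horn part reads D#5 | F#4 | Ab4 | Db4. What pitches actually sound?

G#4 B3 Db4 Gb3

The English horn sounds a perfect fifth below written, so transpose each written note down a perfect fifth.
D#5 -> G#4
F#4 -> B3
Ab4 -> Db4
Db4 -> Gb3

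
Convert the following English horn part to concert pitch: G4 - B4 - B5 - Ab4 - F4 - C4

C4 E4 E5 Db4 Bb3 F3

The English horn sounds a perfect fifth below written, so transpose each written note down a perfect fifth.
G4 gives C4
B4 gives E4
B5 gives E5
Ab4 gives Db4
F4 gives Bb3
C4 gives F3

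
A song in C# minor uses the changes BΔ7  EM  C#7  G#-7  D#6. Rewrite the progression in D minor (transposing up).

C# minor up to D minor is a minor second; each chord root moves by that interval while the quality stays the same.
BΔ7: root B up a minor second → C, giving CΔ7.
EM: root E up a minor second → F, giving FM.
C#7: root C# up a minor second → D, giving D7.
G#-7: root G# up a minor second → A, giving A-7.
D#6: root D# up a minor second → E, giving E6.

CΔ7 FM D7 A-7 E6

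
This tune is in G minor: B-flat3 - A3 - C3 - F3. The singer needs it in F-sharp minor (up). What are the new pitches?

From G up to F-sharp is a major seventh; apply that to each pitch.
Bb3 -> A4
A3 -> G#4
C3 -> B3
F3 -> E4

A4 G#4 B3 E4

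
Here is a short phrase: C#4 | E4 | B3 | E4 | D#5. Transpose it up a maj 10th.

C#4 gives E#5
E4 gives G#5
B3 gives D#5
E4 gives G#5
D#5 gives F##6

E#5 G#5 D#5 G#5 F##6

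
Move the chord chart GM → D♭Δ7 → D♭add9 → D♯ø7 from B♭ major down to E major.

B♭ major down to E major is a diminished fifth; each chord root moves by that interval while the quality stays the same.
GM: root G down a diminished fifth → C#, giving C#M.
D♭Δ7: root D♭ down a diminished fifth → G, giving GΔ7.
D♭add9: root D♭ down a diminished fifth → G, giving Gadd9.
D♯ø7: root D♯ down a diminished fifth → G##, giving G##ø7.

C#M GΔ7 Gadd9 G##ø7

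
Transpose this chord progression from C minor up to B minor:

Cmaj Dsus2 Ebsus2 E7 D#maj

Bmaj C#sus2 Dsus2 D#7 C##maj

C minor up to B minor is a major seventh; each chord root moves by that interval while the quality stays the same.
Cmaj: root C up a major seventh → B, giving Bmaj.
Dsus2: root D up a major seventh → C#, giving C#sus2.
Ebsus2: root Eb up a major seventh → D, giving Dsus2.
E7: root E up a major seventh → D#, giving D#7.
D#maj: root D# up a major seventh → C##, giving C##maj.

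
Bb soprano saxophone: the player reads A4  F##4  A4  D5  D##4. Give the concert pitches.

G4 E#4 G4 C5 C##4

The Bb soprano saxophone sounds a major second below written, so transpose each written note down a major second.
A4 to G4
F##4 to E#4
A4 to G4
D5 to C5
D##4 to C##4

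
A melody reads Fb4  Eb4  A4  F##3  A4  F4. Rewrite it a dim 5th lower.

Bb3 A3 D#4 B##2 D#4 B3

Fb4 -> Bb3
Eb4 -> A3
A4 -> D#4
F##3 -> B##2
A4 -> D#4
F4 -> B3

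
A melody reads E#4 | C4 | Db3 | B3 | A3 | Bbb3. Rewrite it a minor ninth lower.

D##3 B2 C2 A#2 G#2 Ab2

A minor ninth down from E#4 gives D##3.
C4 down a minor ninth is B2.
Db3 down a minor ninth is C2.
B3: a ninth down reaches A, and 13 semitones makes it A#2.
A3: a ninth down reaches G, and 13 semitones makes it G#2.
A minor ninth down from Bbb3 gives Ab2.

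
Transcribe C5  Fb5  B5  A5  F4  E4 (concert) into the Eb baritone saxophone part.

Written C4 sounds as Eb2 on the Eb baritone saxophone, so concert pitches are written a major thirteenth up.
C5 → A6
Fb5 → Db7
B5 → G#7
A5 → F#7
F4 → D6
E4 → C#6

A6 Db7 G#7 F#7 D6 C#6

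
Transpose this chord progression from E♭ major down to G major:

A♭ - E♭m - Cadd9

C Gm Eadd9

E♭ major down to G major is a minor sixth; each chord root moves by that interval while the quality stays the same.
A♭: root A♭ down a minor sixth → C, giving C.
E♭m: root E♭ down a minor sixth → G, giving Gm.
Cadd9: root C down a minor sixth → E, giving Eadd9.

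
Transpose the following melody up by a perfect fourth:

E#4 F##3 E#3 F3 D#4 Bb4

E#4 → A#4
F##3 → B#3
E#3 → A#3
F3 → Bb3
D#4 → G#4
Bb4 → Eb5

A#4 B#3 A#3 Bb3 G#4 Eb5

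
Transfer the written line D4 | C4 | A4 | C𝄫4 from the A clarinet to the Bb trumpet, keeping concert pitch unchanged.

C#4 B3 G#4 Bbb3

First find concert pitch: the A clarinet sounds a minor third below written, so D4 C4 A4 C𝄫4 sounds B3 A3 F#4 Abb3.
Then write for Bb trumpet: it sounds a major second below written, so the part must be a major second above concert.
B3 → C#4
A3 → B3
F#4 → G#4
Abb3 → Bbb3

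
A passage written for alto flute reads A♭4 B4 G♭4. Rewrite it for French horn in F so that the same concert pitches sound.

Bb4 C#5 Ab4

First find concert pitch: the alto flute sounds a perfect fourth below written, so A♭4 B4 G♭4 sounds Eb4 F#4 Db4.
Then write for French horn in F: it sounds a perfect fifth below written, so the part must be a perfect fifth above concert.
Eb4 → Bb4
F#4 → C#5
Db4 → Ab4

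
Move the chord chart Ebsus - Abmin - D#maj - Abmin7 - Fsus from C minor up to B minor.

C minor up to B minor is a major seventh; each chord root moves by that interval while the quality stays the same.
Ebsus: root Eb up a major seventh → D, giving Dsus.
Abmin: root Ab up a major seventh → G, giving Gmin.
D#maj: root D# up a major seventh → C##, giving C##maj.
Abmin7: root Ab up a major seventh → G, giving Gmin7.
Fsus: root F up a major seventh → E, giving Esus.

Dsus Gmin C##maj Gmin7 Esus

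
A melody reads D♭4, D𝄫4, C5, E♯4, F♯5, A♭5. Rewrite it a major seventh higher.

C5 Cb5 B5 D##5 E#6 G6

Db4 up a major seventh is C5.
A major seventh up from Dbb4 gives Cb5.
A major seventh up from C5 gives B5.
E#4 up a major seventh is D##5.
F#5: a seventh up reaches E, and 11 semitones makes it E#6.
Ab5: a seventh up reaches G, and 11 semitones makes it G6.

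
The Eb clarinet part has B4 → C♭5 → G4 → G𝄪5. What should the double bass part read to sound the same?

D6 Ebb6 Bb5 B#6

First find concert pitch: the Eb clarinet sounds a minor third above written, so B4 C♭5 G4 G𝄪5 sounds D5 Ebb5 Bb4 B#5.
Then write for double bass: it sounds a perfect octave below written, so the part must be a perfect octave above concert.
D5 → D6
Ebb5 → Ebb6
Bb4 → Bb5
B#5 → B#6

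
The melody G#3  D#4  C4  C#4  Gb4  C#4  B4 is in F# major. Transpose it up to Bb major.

C4 G4 Fb4 F4 Cbb5 F4 Eb5

F# major to Bb major up is a diminished fourth, so every note moves up by that interval.
G#3 becomes C4
D#4 becomes G4
C4 becomes Fb4
C#4 becomes F4
Gb4 becomes Cbb5
C#4 becomes F4
B4 becomes Eb5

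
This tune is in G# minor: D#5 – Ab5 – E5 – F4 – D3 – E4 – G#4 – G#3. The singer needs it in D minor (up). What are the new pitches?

A5 Ebb6 Bb5 Cb5 Ab3 Bb4 D5 D4

From G# up to D is a diminished fifth; apply that to each pitch.
D#5 -> A5
Ab5 -> Ebb6
E5 -> Bb5
F4 -> Cb5
D3 -> Ab3
E4 -> Bb4
G#4 -> D5
G#3 -> D4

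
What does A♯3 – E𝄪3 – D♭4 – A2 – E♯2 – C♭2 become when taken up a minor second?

A#3 up a minor second is B3.
A minor second up from E##3 gives F##3.
A minor second up from Db4 gives Ebb4.
A minor second up from A2 gives Bb2.
A minor second up from E#2 gives F#2.
Cb2 up a minor second is Dbb2.

B3 F##3 Ebb4 Bb2 F#2 Dbb2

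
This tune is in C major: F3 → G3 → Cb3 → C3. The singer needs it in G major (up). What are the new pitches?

C4 D4 Gb3 G3

From C up to G is a perfect fifth; apply that to each pitch.
F3 to C4
G3 to D4
Cb3 to Gb3
C3 to G3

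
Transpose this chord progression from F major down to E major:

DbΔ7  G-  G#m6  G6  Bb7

CΔ7 F#- F##m6 F#6 A7

F major down to E major is a minor second; each chord root moves by that interval while the quality stays the same.
DbΔ7: root Db down a minor second → C, giving CΔ7.
G-: root G down a minor second → F#, giving F#-.
G#m6: root G# down a minor second → F##, giving F##m6.
G6: root G down a minor second → F#, giving F#6.
Bb7: root Bb down a minor second → A, giving A7.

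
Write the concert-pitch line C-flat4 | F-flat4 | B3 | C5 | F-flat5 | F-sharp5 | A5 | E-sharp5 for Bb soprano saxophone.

Db4 Gb4 C#4 D5 Gb5 G#5 B5 F##5

Written C4 sounds as Bb3 on the Bb soprano saxophone, so concert pitches are written a major second up.
Cb4 gives Db4
Fb4 gives Gb4
B3 gives C#4
C5 gives D5
Fb5 gives Gb5
F#5 gives G#5
A5 gives B5
E#5 gives F##5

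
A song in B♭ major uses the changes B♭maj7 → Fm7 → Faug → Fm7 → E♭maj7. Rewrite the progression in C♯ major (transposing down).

B♭ major down to C♯ major is a diminished seventh; each chord root moves by that interval while the quality stays the same.
B♭maj7: root B♭ down a diminished seventh → C#, giving C#maj7.
Fm7: root F down a diminished seventh → G#, giving G#m7.
Faug: root F down a diminished seventh → G#, giving G#aug.
Fm7: root F down a diminished seventh → G#, giving G#m7.
E♭maj7: root E♭ down a diminished seventh → F#, giving F#maj7.

C#maj7 G#m7 G#aug G#m7 F#maj7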